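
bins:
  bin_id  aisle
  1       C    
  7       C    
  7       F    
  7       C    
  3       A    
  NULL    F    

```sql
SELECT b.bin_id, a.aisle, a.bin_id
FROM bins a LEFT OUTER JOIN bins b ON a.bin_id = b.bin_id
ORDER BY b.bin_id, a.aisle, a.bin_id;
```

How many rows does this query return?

12

LEFT JOIN keeps every row from `bins a`; unmatched rows get NULL for `bins b`'s columns.
Matching on a.bin_id = b.bin_id. A NULL in a compared column never satisfies the condition.
Matched pairs: 11; unmatched a rows kept: 1.
Total: 11 matched + 1 padded = 12 rows.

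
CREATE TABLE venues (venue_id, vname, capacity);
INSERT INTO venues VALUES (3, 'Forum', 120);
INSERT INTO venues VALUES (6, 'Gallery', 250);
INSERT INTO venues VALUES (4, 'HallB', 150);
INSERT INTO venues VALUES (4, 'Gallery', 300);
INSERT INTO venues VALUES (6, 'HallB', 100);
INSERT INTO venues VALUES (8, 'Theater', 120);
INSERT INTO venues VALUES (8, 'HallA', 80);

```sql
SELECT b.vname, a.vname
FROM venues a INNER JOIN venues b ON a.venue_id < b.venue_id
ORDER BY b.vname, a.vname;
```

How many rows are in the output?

18

INNER JOIN keeps only pairs where the ON condition holds.
Matching on a.venue_id < b.venue_id.
Matched pairs: 18.
Total: 18 rows.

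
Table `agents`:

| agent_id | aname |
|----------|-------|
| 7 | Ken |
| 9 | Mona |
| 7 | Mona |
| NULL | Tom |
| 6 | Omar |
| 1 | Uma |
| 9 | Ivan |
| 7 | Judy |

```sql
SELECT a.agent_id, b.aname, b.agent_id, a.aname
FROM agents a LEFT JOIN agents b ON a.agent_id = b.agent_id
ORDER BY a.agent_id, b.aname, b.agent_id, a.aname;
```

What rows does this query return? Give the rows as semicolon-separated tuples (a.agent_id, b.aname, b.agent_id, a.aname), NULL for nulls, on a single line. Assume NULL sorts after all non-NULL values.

(1, Uma, 1, Uma); (6, Omar, 6, Omar); (7, Judy, 7, Judy); (7, Judy, 7, Ken); (7, Judy, 7, Mona); (7, Ken, 7, Judy); (7, Ken, 7, Ken); (7, Ken, 7, Mona); (7, Mona, 7, Judy); (7, Mona, 7, Ken); (7, Mona, 7, Mona); (9, Ivan, 9, Ivan); (9, Ivan, 9, Mona); (9, Mona, 9, Ivan); (9, Mona, 9, Mona); (NULL, NULL, NULL, Tom)

LEFT JOIN keeps every row from `agents a`; unmatched rows get NULL for `agents b`'s columns.
Matching on a.agent_id = b.agent_id. A NULL in a compared column never satisfies the condition.
- a[0] agent_id=7 → 3 match(es) in b → 3 row(s).
- a[1] agent_id=9 → 2 match(es) in b → 2 row(s).
- a[2] agent_id=7 → 3 match(es) in b → 3 row(s).
- a[3] agent_id=NULL → no match; kept with NULLs on the b side.
- a[4] agent_id=6 → 1 match(es) in b → 1 row(s).
- a[5] agent_id=1 → 1 match(es) in b → 1 row(s).
- a[6] agent_id=9 → 2 match(es) in b → 2 row(s).
- a[7] agent_id=7 → 3 match(es) in b → 3 row(s).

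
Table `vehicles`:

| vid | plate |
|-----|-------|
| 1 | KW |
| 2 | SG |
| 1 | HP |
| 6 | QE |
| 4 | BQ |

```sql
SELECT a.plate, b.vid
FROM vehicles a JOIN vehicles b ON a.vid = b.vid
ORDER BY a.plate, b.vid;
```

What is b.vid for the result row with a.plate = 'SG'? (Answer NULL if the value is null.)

INNER JOIN keeps only pairs where the ON condition holds.
Matching on a.vid = b.vid.
- vid=1: 2 matching b row(s), so 2 row(s) emitted.
- vid=2: 1 matching b row(s), so 1 row(s) emitted.
- vid=1: 2 matching b row(s), so 2 row(s) emitted.
- vid=6: 1 matching b row(s), so 1 row(s) emitted.
- vid=4: 1 matching b row(s), so 1 row(s) emitted.

2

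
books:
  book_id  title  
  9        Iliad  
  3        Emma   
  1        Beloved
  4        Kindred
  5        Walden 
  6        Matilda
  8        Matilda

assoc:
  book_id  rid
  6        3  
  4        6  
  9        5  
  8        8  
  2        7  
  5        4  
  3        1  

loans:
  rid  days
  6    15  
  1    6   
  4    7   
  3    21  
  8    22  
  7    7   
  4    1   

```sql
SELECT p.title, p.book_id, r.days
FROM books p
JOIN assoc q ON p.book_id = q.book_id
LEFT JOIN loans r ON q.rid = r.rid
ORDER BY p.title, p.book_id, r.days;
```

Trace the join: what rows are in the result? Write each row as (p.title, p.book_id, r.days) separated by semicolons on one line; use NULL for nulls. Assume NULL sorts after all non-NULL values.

(Emma, 3, 6); (Iliad, 9, NULL); (Kindred, 4, 15); (Matilda, 6, 21); (Matilda, 8, 22); (Walden, 5, 1); (Walden, 5, 7)

Step 1 — p INNER JOIN q on book_id → 6 row(s).
Then LEFT JOIN `loans r` on rid: each of those 6 rows is kept; rows whose q.rid has no match in r get NULL for r's columns.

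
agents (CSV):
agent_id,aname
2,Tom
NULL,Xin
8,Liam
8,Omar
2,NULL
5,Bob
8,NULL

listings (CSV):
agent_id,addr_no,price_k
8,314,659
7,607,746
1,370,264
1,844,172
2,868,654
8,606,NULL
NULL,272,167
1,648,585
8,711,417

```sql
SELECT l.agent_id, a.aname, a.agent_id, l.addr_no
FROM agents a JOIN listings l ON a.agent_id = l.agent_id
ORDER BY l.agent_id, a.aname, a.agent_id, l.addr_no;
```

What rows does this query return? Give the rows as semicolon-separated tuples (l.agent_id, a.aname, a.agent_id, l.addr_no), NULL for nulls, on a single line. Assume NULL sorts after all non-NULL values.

(2, Tom, 2, 868); (2, NULL, 2, 868); (8, Liam, 8, 314); (8, Liam, 8, 606); (8, Liam, 8, 711); (8, Omar, 8, 314); (8, Omar, 8, 606); (8, Omar, 8, 711); (8, NULL, 8, 314); (8, NULL, 8, 606); (8, NULL, 8, 711)

INNER JOIN keeps only pairs where the ON condition holds.
Matching on a.agent_id = l.agent_id. A NULL in a compared column never satisfies the condition.
- a row (agent_id=2): matches 1 l row(s) → 1 output row(s).
- a row (agent_id=NULL): no match → dropped.
- a row (agent_id=8): matches 3 l row(s) → 3 output row(s).
- a row (agent_id=8): matches 3 l row(s) → 3 output row(s).
- a row (agent_id=2): matches 1 l row(s) → 1 output row(s).
- a row (agent_id=5): no match → dropped.
- a row (agent_id=8): matches 3 l row(s) → 3 output row(s).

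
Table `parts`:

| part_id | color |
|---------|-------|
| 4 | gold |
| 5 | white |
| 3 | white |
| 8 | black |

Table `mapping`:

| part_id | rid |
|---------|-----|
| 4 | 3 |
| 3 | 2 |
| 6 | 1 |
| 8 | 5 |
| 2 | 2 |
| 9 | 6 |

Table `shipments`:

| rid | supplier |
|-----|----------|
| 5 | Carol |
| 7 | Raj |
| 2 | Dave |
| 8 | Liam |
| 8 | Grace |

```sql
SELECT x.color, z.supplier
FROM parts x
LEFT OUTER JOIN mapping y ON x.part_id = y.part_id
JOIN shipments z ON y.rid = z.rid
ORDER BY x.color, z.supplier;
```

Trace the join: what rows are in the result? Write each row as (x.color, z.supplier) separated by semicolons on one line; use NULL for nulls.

(black, Carol); (white, Dave)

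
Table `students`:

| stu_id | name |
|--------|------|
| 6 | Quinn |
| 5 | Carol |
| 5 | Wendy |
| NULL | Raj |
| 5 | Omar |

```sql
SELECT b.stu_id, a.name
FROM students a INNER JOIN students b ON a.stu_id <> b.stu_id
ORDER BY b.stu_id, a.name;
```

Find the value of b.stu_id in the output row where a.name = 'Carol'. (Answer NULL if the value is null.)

6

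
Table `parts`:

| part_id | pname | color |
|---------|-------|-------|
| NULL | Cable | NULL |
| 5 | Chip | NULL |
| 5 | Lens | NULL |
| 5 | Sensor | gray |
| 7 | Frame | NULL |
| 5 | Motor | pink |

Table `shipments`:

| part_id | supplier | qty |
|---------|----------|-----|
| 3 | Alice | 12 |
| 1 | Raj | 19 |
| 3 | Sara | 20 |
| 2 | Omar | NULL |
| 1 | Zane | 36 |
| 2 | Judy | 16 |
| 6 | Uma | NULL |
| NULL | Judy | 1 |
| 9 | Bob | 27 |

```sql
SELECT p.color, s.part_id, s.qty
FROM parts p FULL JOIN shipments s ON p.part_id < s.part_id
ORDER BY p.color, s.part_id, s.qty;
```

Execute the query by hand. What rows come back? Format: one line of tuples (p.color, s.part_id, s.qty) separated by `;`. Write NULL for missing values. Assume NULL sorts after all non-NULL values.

(gray, 6, NULL); (gray, 9, 27); (pink, 6, NULL); (pink, 9, 27); (NULL, 1, 19); (NULL, 1, 36); (NULL, 2, 16); (NULL, 2, NULL); (NULL, 3, 12); (NULL, 3, 20); (NULL, 6, NULL); (NULL, 6, NULL); (NULL, 9, 27); (NULL, 9, 27); (NULL, 9, 27); (NULL, NULL, 1); (NULL, NULL, NULL)

FULL OUTER JOIN keeps every row from both sides; unmatched rows get NULL for the other side's columns.
Matching on p.part_id < s.part_id. A NULL in a compared column never satisfies the condition.
- p row (part_id=NULL): no match → kept, s columns NULL.
- p row (part_id=5): matches 2 s row(s) → 2 output row(s).
- p row (part_id=5): matches 2 s row(s) → 2 output row(s).
- p row (part_id=5): matches 2 s row(s) → 2 output row(s).
- p row (part_id=7): matches 1 s row(s) → 1 output row(s).
- p row (part_id=5): matches 2 s row(s) → 2 output row(s).
- 7 row(s) from s found no p partner → padded with NULL.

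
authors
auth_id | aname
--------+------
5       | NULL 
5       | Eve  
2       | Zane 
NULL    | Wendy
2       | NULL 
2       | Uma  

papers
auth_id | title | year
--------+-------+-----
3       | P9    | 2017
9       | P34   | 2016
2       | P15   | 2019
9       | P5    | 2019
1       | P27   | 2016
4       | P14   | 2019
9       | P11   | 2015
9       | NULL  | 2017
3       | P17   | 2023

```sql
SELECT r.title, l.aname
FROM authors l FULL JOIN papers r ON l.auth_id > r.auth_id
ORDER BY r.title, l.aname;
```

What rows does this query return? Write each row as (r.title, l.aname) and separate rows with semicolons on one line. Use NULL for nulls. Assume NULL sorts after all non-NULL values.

(P11, NULL); (P14, Eve); (P14, NULL); (P15, Eve); (P15, NULL); (P17, Eve); (P17, NULL); (P27, Eve); (P27, Uma); (P27, Zane); (P27, NULL); (P27, NULL); (P34, NULL); (P5, NULL); (P9, Eve); (P9, NULL); (NULL, Wendy); (NULL, NULL)

FULL OUTER JOIN keeps every row from both sides; unmatched rows get NULL for the other side's columns.
Matching on l.auth_id > r.auth_id. A NULL in a compared column never satisfies the condition.
- auth_id=5: 5 matching r row(s), so 5 row(s) emitted.
- auth_id=5: 5 matching r row(s), so 5 row(s) emitted.
- auth_id=2: 1 matching r row(s), so 1 row(s) emitted.
- auth_id=NULL: no r row matches, row kept with r columns NULL.
- auth_id=2: 1 matching r row(s), so 1 row(s) emitted.
- auth_id=2: 1 matching r row(s), so 1 row(s) emitted.
- 4 row(s) from r found no l partner → padded with NULL.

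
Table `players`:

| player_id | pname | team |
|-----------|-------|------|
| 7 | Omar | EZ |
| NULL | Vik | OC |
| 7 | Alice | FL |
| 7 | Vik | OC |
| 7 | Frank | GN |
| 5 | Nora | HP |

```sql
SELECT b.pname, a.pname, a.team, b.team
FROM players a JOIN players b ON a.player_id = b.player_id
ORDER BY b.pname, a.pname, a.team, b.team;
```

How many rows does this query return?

17

INNER JOIN keeps only pairs where the ON condition holds.
Matching on a.player_id = b.player_id. A NULL in a compared column never satisfies the condition.
Matched pairs: 17.
Total: 17 rows.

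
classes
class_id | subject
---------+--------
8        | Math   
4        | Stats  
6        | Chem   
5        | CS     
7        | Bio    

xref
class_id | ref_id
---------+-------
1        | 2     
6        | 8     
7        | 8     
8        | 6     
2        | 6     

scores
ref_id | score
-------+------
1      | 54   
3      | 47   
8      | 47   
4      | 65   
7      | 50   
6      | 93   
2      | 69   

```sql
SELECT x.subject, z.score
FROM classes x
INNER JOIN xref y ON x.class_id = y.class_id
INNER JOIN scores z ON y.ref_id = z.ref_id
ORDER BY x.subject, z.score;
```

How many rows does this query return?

3

Step 1 — x INNER JOIN y on class_id → 3 row(s).
Then INNER JOIN `scores z` on ref_id: keep only rows whose y.ref_id appears in z.
Result: 3 row(s).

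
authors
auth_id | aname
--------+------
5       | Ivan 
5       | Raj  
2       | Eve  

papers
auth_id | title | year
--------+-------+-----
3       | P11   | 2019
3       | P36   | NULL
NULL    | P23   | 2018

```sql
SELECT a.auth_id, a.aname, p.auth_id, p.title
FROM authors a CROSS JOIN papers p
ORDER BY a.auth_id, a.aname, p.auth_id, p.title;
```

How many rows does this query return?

9

CROSS JOIN pairs every row of `authors` with every row of `papers`: 3 × 3 = 9 rows.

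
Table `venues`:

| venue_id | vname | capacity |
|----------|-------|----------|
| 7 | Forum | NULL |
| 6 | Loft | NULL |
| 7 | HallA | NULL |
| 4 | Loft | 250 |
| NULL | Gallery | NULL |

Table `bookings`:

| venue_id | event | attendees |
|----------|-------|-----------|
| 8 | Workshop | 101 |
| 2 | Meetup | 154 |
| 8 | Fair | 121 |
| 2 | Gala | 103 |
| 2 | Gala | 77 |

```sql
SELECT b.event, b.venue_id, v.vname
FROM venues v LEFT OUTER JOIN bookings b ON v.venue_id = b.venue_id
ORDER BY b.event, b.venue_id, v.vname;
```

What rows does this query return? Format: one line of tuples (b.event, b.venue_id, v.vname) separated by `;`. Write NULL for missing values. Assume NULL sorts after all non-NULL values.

(NULL, NULL, Forum); (NULL, NULL, Gallery); (NULL, NULL, HallA); (NULL, NULL, Loft); (NULL, NULL, Loft)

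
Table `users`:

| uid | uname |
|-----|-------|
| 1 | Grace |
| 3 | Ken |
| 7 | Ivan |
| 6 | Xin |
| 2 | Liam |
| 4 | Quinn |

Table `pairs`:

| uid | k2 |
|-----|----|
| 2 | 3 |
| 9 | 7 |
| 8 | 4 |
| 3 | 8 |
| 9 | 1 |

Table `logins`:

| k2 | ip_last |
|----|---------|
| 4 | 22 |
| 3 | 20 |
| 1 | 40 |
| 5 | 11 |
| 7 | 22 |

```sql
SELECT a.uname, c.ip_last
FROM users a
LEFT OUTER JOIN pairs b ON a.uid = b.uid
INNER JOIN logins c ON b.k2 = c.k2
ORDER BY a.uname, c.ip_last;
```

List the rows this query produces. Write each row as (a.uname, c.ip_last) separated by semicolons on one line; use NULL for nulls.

Evaluate left to right. First `users a LEFT JOIN pairs b` on uid: 6 row(s).
Then INNER JOIN `logins c` on k2: keep only rows whose b.k2 appears in c.

(Liam, 20)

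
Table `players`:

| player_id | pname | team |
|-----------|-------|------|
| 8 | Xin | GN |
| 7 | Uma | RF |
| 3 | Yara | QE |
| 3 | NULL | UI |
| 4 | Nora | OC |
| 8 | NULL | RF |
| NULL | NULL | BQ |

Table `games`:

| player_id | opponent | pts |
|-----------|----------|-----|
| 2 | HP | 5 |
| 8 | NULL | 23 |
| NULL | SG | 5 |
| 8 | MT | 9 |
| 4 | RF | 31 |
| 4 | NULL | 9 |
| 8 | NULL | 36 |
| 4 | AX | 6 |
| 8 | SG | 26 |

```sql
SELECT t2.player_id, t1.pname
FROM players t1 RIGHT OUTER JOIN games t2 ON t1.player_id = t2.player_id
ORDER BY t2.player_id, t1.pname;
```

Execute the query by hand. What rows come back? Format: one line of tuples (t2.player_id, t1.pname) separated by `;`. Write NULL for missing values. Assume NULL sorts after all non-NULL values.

RIGHT JOIN keeps every row from `games`; unmatched rows get NULL for `players`'s columns.
Matching on t1.player_id = t2.player_id. A NULL in a compared column never satisfies the condition.
- t1 (player_id=8) pairs with 4 row(s) of t2.
- t1 (player_id=7) has no partner in t2.
- t1 (player_id=3) has no partner in t2.
- t1 (player_id=3) has no partner in t2.
- t1 (player_id=4) pairs with 3 row(s) of t2.
- t1 (player_id=8) pairs with 4 row(s) of t2.
- t1 (player_id=NULL) has no partner in t2.
- plus 2 unmatched t2 row(s), each kept with NULL t1 columns.

(2, NULL); (4, Nora); (4, Nora); (4, Nora); (8, Xin); (8, Xin); (8, Xin); (8, Xin); (8, NULL); (8, NULL); (8, NULL); (8, NULL); (NULL, NULL)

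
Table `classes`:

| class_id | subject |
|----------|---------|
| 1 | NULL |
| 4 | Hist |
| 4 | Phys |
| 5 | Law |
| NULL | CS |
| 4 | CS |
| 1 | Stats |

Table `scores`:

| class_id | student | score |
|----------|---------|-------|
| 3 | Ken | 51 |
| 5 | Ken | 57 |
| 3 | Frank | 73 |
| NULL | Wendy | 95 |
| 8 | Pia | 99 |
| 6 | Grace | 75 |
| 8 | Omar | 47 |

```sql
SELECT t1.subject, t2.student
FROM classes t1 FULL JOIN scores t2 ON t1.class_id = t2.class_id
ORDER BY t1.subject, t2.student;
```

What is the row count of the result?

13

FULL OUTER JOIN keeps every row from both sides; unmatched rows get NULL for the other side's columns.
Matching on t1.class_id = t2.class_id. A NULL in a compared column never satisfies the condition.
- class_id=1: no t2 row matches, row kept with t2 columns NULL.
- class_id=4: no t2 row matches, row kept with t2 columns NULL.
- class_id=4: no t2 row matches, row kept with t2 columns NULL.
- class_id=5: 1 matching t2 row(s), so 1 row(s) emitted.
- class_id=NULL: no t2 row matches, row kept with t2 columns NULL.
- class_id=4: no t2 row matches, row kept with t2 columns NULL.
- class_id=1: no t2 row matches, row kept with t2 columns NULL.
- 6 row(s) from t2 found no t1 partner → padded with NULL.
Total: 1 matched + 12 padded = 13 rows.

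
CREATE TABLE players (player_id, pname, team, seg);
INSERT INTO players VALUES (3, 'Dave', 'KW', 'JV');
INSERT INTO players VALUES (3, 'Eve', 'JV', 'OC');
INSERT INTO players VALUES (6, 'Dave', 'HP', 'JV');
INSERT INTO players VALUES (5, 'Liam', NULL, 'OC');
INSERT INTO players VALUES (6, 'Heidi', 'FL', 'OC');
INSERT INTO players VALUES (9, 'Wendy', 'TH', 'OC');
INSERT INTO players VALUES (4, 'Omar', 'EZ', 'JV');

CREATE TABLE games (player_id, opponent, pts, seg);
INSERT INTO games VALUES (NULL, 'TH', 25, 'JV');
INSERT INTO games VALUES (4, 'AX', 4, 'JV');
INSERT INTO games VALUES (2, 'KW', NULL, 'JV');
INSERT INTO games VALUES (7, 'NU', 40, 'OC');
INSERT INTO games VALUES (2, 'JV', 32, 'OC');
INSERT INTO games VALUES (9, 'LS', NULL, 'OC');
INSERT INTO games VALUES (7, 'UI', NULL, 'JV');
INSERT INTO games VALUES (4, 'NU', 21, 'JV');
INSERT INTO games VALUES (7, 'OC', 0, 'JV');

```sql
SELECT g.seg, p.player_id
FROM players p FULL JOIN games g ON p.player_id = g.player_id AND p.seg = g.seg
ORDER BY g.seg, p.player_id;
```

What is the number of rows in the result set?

FULL OUTER JOIN keeps every row from both sides; unmatched rows get NULL for the other side's columns.
Matching on p.player_id = g.player_id AND p.seg = g.seg. A NULL in a compared column never satisfies the condition.
- p[0] player_id=3, seg=JV → no match; kept with NULLs on the g side.
- p[1] player_id=3, seg=OC → no match; kept with NULLs on the g side.
- p[2] player_id=6, seg=JV → no match; kept with NULLs on the g side.
- p[3] player_id=5, seg=OC → no match; kept with NULLs on the g side.
- p[4] player_id=6, seg=OC → no match; kept with NULLs on the g side.
- p[5] player_id=9, seg=OC → 1 match(es) in g → 1 row(s).
- p[6] player_id=4, seg=JV → 2 match(es) in g → 2 row(s).
- 6 g row(s) had no p match → kept, p columns NULL.
Total: 3 matched + 11 padded = 14 rows.

14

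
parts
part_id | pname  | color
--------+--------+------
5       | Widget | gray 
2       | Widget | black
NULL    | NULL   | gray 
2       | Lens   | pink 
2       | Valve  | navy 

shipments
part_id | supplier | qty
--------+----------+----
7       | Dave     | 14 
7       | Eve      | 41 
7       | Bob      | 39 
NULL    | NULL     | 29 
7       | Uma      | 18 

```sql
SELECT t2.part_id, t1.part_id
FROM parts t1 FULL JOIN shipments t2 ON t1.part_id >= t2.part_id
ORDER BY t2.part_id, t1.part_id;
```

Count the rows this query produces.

FULL OUTER JOIN keeps every row from both sides; unmatched rows get NULL for the other side's columns.
Matching on t1.part_id >= t2.part_id. A NULL in a compared column never satisfies the condition.
- t1 (part_id=5) has no partner → padded with NULL.
- t1 (part_id=2) has no partner → padded with NULL.
- t1 (part_id=NULL) has no partner → padded with NULL.
- t1 (part_id=2) has no partner → padded with NULL.
- t1 (part_id=2) has no partner → padded with NULL.
- 5 row(s) from t2 found no t1 partner → padded with NULL.
Total: 0 matched + 10 padded = 10 rows.

10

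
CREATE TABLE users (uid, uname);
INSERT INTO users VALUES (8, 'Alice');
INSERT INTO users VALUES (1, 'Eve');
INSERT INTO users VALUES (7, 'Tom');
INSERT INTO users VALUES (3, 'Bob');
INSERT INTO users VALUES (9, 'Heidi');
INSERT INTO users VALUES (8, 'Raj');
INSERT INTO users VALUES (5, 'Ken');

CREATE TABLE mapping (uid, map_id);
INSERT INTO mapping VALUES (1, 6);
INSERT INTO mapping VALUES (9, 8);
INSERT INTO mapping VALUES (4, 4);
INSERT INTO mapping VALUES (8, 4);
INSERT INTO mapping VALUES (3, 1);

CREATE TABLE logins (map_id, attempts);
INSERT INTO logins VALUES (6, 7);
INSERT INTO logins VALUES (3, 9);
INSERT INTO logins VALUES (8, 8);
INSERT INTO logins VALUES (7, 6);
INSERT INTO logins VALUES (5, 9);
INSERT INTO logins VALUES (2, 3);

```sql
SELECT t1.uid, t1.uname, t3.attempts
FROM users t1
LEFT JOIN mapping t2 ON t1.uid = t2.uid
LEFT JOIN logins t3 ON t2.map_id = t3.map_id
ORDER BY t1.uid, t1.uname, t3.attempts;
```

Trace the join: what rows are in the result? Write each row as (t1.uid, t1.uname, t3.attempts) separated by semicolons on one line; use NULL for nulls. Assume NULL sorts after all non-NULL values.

(1, Eve, 7); (3, Bob, NULL); (5, Ken, NULL); (7, Tom, NULL); (8, Alice, NULL); (8, Raj, NULL); (9, Heidi, 8)

Evaluate left to right. First `users t1 LEFT JOIN mapping t2` on uid: 7 row(s).
Then LEFT JOIN `logins t3` on map_id: each of those 7 rows is kept; rows whose t2.map_id has no match in t3 get NULL for t3's columns.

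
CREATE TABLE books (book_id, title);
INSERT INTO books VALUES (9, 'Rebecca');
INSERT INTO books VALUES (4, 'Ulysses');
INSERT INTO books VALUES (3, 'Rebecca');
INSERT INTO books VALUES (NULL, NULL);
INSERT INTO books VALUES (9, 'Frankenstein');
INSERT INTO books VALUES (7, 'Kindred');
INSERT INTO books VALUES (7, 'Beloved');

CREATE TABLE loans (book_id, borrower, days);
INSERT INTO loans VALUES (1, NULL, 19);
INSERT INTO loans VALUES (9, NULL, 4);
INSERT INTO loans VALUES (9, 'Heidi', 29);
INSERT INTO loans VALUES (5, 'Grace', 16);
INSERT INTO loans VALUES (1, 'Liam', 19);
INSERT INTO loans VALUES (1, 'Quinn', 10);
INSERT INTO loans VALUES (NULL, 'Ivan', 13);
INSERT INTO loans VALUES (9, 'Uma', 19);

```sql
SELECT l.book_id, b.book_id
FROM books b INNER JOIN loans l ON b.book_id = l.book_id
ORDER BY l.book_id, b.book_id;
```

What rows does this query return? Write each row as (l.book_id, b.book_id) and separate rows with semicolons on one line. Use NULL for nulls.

INNER JOIN keeps only pairs where the ON condition holds.
Matching on b.book_id = l.book_id. A NULL in a compared column never satisfies the condition.
- b[0] book_id=9 → 3 match(es) in l → 3 row(s).
- b[1] book_id=4 → no match; dropped.
- b[2] book_id=3 → no match; dropped.
- b[3] book_id=NULL → no match; dropped.
- b[4] book_id=9 → 3 match(es) in l → 3 row(s).
- b[5] book_id=7 → no match; dropped.
- b[6] book_id=7 → no match; dropped.
After projecting and ordering:
l.book_id | b.book_id
9 | 9
9 | 9
9 | 9
9 | 9
9 | 9
9 | 9

(9, 9); (9, 9); (9, 9); (9, 9); (9, 9); (9, 9)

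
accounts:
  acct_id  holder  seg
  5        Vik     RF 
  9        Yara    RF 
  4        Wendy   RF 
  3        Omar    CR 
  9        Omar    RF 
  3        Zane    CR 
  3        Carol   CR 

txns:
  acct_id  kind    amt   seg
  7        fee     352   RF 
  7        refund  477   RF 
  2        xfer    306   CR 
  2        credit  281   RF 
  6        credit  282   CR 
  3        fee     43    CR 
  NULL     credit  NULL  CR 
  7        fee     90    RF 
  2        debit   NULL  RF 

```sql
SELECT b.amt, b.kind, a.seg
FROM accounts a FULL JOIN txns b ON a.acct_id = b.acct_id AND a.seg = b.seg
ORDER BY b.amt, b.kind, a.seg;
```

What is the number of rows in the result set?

15

FULL OUTER JOIN keeps every row from both sides; unmatched rows get NULL for the other side's columns.
Matching on a.acct_id = b.acct_id AND a.seg = b.seg. A NULL in a compared column never satisfies the condition.
Matched pairs: 3; unmatched a rows kept: 4; unmatched b rows kept: 8.
Total: 3 matched + 12 padded = 15 rows.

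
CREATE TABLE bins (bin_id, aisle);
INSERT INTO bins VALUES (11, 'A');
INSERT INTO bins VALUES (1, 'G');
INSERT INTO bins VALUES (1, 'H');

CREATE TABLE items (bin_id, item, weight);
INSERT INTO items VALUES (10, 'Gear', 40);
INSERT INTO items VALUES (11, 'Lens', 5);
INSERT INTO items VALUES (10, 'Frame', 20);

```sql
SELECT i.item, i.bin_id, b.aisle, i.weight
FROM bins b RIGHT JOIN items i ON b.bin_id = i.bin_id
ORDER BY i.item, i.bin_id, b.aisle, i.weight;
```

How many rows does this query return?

RIGHT JOIN keeps every row from `items`; unmatched rows get NULL for `bins`'s columns.
Matching on b.bin_id = i.bin_id.
Matched pairs: 1; unmatched i rows kept: 2.
Total: 1 matched + 2 padded = 3 rows.

3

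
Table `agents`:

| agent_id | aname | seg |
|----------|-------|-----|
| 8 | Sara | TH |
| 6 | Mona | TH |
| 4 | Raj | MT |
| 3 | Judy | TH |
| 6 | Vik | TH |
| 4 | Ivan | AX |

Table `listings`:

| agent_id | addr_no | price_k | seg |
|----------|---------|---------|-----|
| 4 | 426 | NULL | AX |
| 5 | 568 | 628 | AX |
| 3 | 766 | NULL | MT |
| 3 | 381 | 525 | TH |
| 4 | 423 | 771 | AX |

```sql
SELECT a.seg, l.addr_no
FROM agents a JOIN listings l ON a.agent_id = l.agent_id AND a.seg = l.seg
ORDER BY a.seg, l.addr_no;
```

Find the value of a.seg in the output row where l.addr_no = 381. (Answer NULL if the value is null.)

INNER JOIN keeps only pairs where the ON condition holds.
Matching on a.agent_id = l.agent_id AND a.seg = l.seg.
- agent_id=8, seg=TH: no matching l row, dropped.
- agent_id=6, seg=TH: no matching l row, dropped.
- agent_id=4, seg=MT: no matching l row, dropped.
- agent_id=3, seg=TH: 1 matching l row(s), so 1 row(s) emitted.
- agent_id=6, seg=TH: no matching l row, dropped.
- agent_id=4, seg=AX: 2 matching l row(s), so 2 row(s) emitted.

TH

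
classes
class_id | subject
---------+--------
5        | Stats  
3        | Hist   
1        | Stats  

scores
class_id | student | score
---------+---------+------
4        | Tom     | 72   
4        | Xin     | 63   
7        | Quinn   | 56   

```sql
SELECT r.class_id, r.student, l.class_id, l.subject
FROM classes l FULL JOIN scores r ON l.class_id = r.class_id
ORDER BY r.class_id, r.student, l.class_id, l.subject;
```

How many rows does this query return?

6

FULL OUTER JOIN keeps every row from both sides; unmatched rows get NULL for the other side's columns.
Matching on l.class_id = r.class_id.
Matched pairs: 0; unmatched l rows kept: 3; unmatched r rows kept: 3.
Total: 0 matched + 6 padded = 6 rows.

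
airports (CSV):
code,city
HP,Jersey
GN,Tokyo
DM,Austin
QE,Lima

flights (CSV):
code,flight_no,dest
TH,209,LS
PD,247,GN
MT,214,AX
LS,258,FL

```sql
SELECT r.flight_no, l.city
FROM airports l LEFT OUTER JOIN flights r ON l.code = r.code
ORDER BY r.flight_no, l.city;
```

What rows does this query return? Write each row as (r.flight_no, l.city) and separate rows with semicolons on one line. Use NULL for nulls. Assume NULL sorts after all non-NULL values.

(NULL, Austin); (NULL, Jersey); (NULL, Lima); (NULL, Tokyo)

LEFT JOIN keeps every row from `airports`; unmatched rows get NULL for `flights`'s columns.
Matching on l.code = r.code.
Matched pairs: 0; unmatched l rows kept: 4.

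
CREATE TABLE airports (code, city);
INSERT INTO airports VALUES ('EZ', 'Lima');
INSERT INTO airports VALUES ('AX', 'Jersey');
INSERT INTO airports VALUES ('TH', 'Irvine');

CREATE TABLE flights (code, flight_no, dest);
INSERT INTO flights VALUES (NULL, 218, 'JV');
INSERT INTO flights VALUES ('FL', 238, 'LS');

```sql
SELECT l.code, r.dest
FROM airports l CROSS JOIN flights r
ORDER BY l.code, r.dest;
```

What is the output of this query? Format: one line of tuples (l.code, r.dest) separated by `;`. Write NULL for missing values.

(AX, JV); (AX, LS); (EZ, JV); (EZ, LS); (TH, JV); (TH, LS)

CROSS JOIN pairs every row of `airports` with every row of `flights`: 3 × 2 = 6 rows.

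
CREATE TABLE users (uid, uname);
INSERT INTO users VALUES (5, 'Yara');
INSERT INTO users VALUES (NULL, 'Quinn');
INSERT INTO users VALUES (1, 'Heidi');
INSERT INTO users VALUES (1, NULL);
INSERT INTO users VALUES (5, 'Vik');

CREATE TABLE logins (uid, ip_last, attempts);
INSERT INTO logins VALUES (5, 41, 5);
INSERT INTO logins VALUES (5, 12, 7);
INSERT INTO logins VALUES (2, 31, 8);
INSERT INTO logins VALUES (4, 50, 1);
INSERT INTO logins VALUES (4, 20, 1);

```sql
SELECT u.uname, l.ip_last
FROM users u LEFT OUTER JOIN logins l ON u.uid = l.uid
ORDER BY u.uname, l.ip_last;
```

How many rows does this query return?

LEFT JOIN keeps every row from `users`; unmatched rows get NULL for `logins`'s columns.
Matching on u.uid = l.uid. A NULL in a compared column never satisfies the condition.
Matched pairs: 4; unmatched u rows kept: 3.
Total: 4 matched + 3 padded = 7 rows.

7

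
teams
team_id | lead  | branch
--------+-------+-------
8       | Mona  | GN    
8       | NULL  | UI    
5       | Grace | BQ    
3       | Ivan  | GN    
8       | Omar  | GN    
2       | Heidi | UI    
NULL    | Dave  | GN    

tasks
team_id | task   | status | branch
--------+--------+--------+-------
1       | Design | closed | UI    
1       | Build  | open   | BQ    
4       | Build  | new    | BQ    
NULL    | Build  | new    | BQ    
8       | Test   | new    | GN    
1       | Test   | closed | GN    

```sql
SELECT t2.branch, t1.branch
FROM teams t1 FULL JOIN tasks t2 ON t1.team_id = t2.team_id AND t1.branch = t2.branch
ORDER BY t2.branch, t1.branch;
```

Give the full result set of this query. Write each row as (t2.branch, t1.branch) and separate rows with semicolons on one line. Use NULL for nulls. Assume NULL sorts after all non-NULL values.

(BQ, NULL); (BQ, NULL); (BQ, NULL); (GN, GN); (GN, GN); (GN, NULL); (UI, NULL); (NULL, BQ); (NULL, GN); (NULL, GN); (NULL, UI); (NULL, UI)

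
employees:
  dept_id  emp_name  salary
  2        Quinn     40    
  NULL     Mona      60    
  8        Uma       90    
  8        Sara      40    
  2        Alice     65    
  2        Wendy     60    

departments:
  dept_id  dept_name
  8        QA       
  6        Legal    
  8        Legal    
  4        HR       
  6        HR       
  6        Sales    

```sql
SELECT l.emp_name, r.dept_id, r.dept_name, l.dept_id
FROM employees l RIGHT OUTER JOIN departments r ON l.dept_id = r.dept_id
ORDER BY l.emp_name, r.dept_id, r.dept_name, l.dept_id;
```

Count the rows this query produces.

8

RIGHT JOIN keeps every row from `departments`; unmatched rows get NULL for `employees`'s columns.
Matching on l.dept_id = r.dept_id. A NULL in a compared column never satisfies the condition.
- l (dept_id=2) has no partner in r.
- l (dept_id=NULL) has no partner in r.
- l (dept_id=8) pairs with 2 row(s) of r.
- l (dept_id=8) pairs with 2 row(s) of r.
- l (dept_id=2) has no partner in r.
- l (dept_id=2) has no partner in r.
- plus 4 unmatched r row(s), each kept with NULL l columns.
Total: 4 matched + 4 padded = 8 rows.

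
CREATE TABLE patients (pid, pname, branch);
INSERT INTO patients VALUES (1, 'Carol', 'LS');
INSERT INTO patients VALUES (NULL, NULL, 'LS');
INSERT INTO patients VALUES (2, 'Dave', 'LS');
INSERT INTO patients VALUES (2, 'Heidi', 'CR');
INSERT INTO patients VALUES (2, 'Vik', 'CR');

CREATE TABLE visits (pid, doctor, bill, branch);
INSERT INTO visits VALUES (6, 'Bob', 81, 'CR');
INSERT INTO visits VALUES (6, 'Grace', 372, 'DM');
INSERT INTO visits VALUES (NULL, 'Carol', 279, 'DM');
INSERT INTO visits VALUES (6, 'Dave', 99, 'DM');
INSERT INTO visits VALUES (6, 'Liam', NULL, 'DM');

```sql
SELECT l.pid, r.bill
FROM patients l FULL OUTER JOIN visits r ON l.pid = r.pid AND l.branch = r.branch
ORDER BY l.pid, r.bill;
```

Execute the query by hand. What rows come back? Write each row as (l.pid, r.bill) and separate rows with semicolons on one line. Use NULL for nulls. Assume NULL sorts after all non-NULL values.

(1, NULL); (2, NULL); (2, NULL); (2, NULL); (NULL, 81); (NULL, 99); (NULL, 279); (NULL, 372); (NULL, NULL); (NULL, NULL)

FULL OUTER JOIN keeps every row from both sides; unmatched rows get NULL for the other side's columns.
Matching on l.pid = r.pid AND l.branch = r.branch. A NULL in a compared column never satisfies the condition.
- l (pid=1, branch=LS) has no partner → padded with NULL.
- l (pid=NULL, branch=LS) has no partner → padded with NULL.
- l (pid=2, branch=LS) has no partner → padded with NULL.
- l (pid=2, branch=CR) has no partner → padded with NULL.
- l (pid=2, branch=CR) has no partner → padded with NULL.
- plus 5 unmatched r row(s), each kept with NULL l columns.
After projecting and ordering:
l.pid | r.bill
1 | NULL
2 | NULL
2 | NULL
2 | NULL
NULL | 81
NULL | 99
NULL | 279
NULL | 372
NULL | NULL
NULL | NULL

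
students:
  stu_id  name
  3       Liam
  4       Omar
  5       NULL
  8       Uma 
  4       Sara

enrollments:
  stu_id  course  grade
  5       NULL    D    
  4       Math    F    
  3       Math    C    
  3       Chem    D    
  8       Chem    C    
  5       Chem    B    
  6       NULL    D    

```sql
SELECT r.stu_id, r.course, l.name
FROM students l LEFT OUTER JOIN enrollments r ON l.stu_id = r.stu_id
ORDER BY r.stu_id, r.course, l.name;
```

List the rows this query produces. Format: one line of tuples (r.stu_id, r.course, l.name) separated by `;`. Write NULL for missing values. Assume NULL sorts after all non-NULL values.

LEFT JOIN keeps every row from `students`; unmatched rows get NULL for `enrollments`'s columns.
Matching on l.stu_id = r.stu_id.
Matched pairs: 7; unmatched l rows kept: 0.

(3, Chem, Liam); (3, Math, Liam); (4, Math, Omar); (4, Math, Sara); (5, Chem, NULL); (5, NULL, NULL); (8, Chem, Uma)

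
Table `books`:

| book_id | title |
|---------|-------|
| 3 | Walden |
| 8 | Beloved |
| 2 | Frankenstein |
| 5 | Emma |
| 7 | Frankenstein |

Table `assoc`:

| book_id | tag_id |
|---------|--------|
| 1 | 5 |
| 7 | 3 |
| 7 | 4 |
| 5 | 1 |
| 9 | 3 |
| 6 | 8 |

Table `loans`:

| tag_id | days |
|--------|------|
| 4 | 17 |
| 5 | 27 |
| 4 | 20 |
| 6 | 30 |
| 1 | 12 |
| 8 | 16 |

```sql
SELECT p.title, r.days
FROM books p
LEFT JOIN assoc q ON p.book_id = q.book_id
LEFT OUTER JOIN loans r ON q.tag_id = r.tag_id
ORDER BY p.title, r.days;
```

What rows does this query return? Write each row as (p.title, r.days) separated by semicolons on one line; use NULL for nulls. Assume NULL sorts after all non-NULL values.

(Beloved, NULL); (Emma, 12); (Frankenstein, 17); (Frankenstein, 20); (Frankenstein, NULL); (Frankenstein, NULL); (Walden, NULL)

Step 1 — p LEFT JOIN q on book_id → 6 row(s).
Then LEFT JOIN `loans r` on tag_id: each of those 6 rows is kept; rows whose q.tag_id has no match in r get NULL for r's columns.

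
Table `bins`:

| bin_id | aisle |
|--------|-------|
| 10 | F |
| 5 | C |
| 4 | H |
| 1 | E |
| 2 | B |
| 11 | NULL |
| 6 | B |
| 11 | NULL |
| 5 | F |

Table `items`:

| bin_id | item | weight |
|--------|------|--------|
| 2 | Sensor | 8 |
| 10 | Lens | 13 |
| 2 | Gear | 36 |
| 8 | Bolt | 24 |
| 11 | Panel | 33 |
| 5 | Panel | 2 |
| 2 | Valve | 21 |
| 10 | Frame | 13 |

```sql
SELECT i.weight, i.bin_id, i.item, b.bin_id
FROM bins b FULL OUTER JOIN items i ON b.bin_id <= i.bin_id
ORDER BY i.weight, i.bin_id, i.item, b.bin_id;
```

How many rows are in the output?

40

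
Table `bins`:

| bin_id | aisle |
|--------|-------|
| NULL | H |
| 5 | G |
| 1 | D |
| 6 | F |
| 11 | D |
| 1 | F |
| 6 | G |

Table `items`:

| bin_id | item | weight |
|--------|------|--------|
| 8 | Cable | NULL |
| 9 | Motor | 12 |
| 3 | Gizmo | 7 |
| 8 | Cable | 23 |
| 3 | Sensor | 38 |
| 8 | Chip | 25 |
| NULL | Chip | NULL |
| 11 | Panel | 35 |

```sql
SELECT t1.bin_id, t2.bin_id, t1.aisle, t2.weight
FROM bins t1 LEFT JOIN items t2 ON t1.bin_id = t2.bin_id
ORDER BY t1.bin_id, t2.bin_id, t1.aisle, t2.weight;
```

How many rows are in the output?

7

LEFT JOIN keeps every row from `bins`; unmatched rows get NULL for `items`'s columns.
Matching on t1.bin_id = t2.bin_id. A NULL in a compared column never satisfies the condition.
Matched pairs: 1; unmatched t1 rows kept: 6.
Total: 1 matched + 6 padded = 7 rows.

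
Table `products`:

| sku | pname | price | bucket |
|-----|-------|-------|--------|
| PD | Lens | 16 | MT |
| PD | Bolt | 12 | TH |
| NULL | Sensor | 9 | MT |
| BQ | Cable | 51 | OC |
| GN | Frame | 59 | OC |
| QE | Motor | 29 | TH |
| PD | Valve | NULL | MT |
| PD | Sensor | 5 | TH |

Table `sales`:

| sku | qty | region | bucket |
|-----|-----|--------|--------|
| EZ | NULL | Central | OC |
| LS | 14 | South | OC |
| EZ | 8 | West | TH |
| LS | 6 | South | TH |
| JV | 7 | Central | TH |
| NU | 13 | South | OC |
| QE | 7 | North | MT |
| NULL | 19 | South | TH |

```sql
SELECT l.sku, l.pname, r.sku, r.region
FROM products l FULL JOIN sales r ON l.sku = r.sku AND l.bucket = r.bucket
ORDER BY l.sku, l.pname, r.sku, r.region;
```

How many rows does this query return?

16

FULL OUTER JOIN keeps every row from both sides; unmatched rows get NULL for the other side's columns.
Matching on l.sku = r.sku AND l.bucket = r.bucket. A NULL in a compared column never satisfies the condition.
Matched pairs: 0; unmatched l rows kept: 8; unmatched r rows kept: 8.
Total: 0 matched + 16 padded = 16 rows.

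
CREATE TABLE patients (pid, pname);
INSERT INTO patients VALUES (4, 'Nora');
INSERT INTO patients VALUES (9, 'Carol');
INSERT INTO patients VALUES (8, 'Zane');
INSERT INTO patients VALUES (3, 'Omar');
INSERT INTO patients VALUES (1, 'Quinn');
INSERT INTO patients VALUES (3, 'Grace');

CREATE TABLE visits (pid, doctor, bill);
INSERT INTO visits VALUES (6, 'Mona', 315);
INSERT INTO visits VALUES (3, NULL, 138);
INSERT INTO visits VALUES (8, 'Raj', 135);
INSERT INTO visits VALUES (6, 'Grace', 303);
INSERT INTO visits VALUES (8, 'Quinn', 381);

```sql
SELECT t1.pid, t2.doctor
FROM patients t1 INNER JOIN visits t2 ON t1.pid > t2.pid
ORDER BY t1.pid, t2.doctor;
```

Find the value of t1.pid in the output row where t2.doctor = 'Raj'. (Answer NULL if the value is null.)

INNER JOIN keeps only pairs where the ON condition holds.
Matching on t1.pid > t2.pid.
Matched pairs: 9.

9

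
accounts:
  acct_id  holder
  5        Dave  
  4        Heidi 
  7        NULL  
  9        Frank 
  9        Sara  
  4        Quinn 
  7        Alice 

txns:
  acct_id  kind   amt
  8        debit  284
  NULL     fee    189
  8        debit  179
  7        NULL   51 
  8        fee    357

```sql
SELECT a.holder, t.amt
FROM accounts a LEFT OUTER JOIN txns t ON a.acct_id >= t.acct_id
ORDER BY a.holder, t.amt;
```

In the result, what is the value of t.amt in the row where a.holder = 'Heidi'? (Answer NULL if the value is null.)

NULL

LEFT JOIN keeps every row from `accounts`; unmatched rows get NULL for `txns`'s columns.
Matching on a.acct_id >= t.acct_id. A NULL in a compared column never satisfies the condition.
- acct_id=5: no t row matches, row kept with t columns NULL.
- acct_id=4: no t row matches, row kept with t columns NULL.
- acct_id=7: 1 matching t row(s), so 1 row(s) emitted.
- acct_id=9: 4 matching t row(s), so 4 row(s) emitted.
- acct_id=9: 4 matching t row(s), so 4 row(s) emitted.
- acct_id=4: no t row matches, row kept with t columns NULL.
- acct_id=7: 1 matching t row(s), so 1 row(s) emitted.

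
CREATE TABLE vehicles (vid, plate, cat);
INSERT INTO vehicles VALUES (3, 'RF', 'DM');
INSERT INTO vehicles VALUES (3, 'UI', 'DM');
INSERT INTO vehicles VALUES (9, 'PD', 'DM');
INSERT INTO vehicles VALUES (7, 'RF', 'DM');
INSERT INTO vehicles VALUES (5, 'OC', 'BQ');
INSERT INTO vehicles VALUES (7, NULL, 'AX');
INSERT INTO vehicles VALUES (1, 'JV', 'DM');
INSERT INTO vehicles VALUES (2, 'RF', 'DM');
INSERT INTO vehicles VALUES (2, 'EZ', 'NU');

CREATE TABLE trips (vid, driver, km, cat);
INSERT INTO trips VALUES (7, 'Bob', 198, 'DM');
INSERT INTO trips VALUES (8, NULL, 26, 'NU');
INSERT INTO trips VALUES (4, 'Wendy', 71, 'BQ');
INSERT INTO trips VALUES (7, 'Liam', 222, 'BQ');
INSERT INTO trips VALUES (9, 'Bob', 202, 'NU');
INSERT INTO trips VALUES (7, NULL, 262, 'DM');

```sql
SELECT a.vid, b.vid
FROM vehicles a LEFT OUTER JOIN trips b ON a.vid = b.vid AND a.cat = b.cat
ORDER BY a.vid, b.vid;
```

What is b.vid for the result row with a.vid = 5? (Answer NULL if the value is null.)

LEFT JOIN keeps every row from `vehicles`; unmatched rows get NULL for `trips`'s columns.
Matching on a.vid = b.vid AND a.cat = b.cat.
Matched pairs: 2; unmatched a rows kept: 8.

NULL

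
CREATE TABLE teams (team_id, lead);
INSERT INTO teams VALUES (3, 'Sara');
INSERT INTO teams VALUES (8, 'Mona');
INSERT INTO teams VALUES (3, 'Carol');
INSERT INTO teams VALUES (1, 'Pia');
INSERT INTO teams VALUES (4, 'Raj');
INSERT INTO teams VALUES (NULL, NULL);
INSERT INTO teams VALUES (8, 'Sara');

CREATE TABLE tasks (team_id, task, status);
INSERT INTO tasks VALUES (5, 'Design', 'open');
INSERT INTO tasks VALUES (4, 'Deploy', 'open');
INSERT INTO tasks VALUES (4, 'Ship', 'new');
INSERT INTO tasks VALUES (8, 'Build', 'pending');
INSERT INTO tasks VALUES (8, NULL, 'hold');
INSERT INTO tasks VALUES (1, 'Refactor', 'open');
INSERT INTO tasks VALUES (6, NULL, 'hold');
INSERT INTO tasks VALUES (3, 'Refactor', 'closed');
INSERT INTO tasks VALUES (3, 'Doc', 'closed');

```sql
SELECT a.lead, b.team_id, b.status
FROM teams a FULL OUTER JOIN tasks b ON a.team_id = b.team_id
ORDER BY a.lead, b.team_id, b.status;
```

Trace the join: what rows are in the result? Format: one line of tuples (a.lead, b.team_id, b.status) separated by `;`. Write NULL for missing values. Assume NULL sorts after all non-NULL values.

FULL OUTER JOIN keeps every row from both sides; unmatched rows get NULL for the other side's columns.
Matching on a.team_id = b.team_id. A NULL in a compared column never satisfies the condition.
- team_id=3: 2 matching b row(s), so 2 row(s) emitted.
- team_id=8: 2 matching b row(s), so 2 row(s) emitted.
- team_id=3: 2 matching b row(s), so 2 row(s) emitted.
- team_id=1: 1 matching b row(s), so 1 row(s) emitted.
- team_id=4: 2 matching b row(s), so 2 row(s) emitted.
- team_id=NULL: no b row matches, row kept with b columns NULL.
- team_id=8: 2 matching b row(s), so 2 row(s) emitted.
- 2 b row(s) had no a match → kept, a columns NULL.

(Carol, 3, closed); (Carol, 3, closed); (Mona, 8, hold); (Mona, 8, pending); (Pia, 1, open); (Raj, 4, new); (Raj, 4, open); (Sara, 3, closed); (Sara, 3, closed); (Sara, 8, hold); (Sara, 8, pending); (NULL, 5, open); (NULL, 6, hold); (NULL, NULL, NULL)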